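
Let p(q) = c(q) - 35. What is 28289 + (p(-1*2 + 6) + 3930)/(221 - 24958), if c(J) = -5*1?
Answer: 699781103/24737 ≈ 28289.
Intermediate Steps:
c(J) = -5
p(q) = -40 (p(q) = -5 - 35 = -40)
28289 + (p(-1*2 + 6) + 3930)/(221 - 24958) = 28289 + (-40 + 3930)/(221 - 24958) = 28289 + 3890/(-24737) = 28289 + 3890*(-1/24737) = 28289 - 3890/24737 = 699781103/24737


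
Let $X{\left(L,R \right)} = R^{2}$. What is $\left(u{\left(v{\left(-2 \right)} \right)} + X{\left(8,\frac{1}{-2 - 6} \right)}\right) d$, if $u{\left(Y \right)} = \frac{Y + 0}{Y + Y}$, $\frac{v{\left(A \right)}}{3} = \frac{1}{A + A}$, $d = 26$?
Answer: $\frac{429}{32} \approx 13.406$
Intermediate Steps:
$v{\left(A \right)} = \frac{3}{2 A}$ ($v{\left(A \right)} = \frac{3}{A + A} = \frac{3}{2 A}$)
$u{\left(Y \right)} = \frac{1}{2}$ ($u{\left(Y \right)} = \frac{Y}{2 Y} = Y \frac{1}{2 Y} = \frac{1}{2}$)
$\left(u{\left(v{\left(-2 \right)} \right)} + X{\left(8,\frac{1}{-2 - 6} \right)}\right) d = \left(\frac{1}{2} + \left(\frac{1}{-2 - 6}\right)^{2}\right) 26 = \left(\frac{1}{2} + \left(\frac{1}{-8}\right)^{2}\right) 26 = \left(\frac{1}{2} + \left(- \frac{1}{8}\right)^{2}\right) 26 = \left(\frac{1}{2} + \frac{1}{64}\right) 26 = \frac{33}{64} \cdot 26 = \frac{429}{32}$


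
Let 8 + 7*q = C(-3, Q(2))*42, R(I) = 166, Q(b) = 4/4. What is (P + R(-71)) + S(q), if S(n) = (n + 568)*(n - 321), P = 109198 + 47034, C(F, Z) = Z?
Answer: -1210628/49 ≈ -24707.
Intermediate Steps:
Q(b) = 1 (Q(b) = 4*(¼) = 1)
P = 156232
q = 34/7 (q = -8/7 + (1*42)/7 = -8/7 + (⅐)*42 = -8/7 + 6 = 34/7 ≈ 4.8571)
S(n) = (-321 + n)*(568 + n) (S(n) = (568 + n)*(-321 + n) = (-321 + n)*(568 + n))
(P + R(-71)) + S(q) = (156232 + 166) + (-182328 + (34/7)² + 247*(34/7)) = 156398 + (-182328 + 1156/49 + 8398/7) = 156398 - 8874130/49 = -1210628/49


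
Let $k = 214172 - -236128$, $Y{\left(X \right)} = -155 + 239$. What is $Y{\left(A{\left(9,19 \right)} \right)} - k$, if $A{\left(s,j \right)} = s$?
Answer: $-450216$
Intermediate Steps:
$Y{\left(X \right)} = 84$
$k = 450300$ ($k = 214172 + 236128 = 450300$)
$Y{\left(A{\left(9,19 \right)} \right)} - k = 84 - 450300 = -450216$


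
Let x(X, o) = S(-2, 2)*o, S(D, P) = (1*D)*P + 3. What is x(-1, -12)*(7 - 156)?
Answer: -1788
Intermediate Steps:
S(D, P) = 3 + D*P (S(D, P) = D*P + 3 = 3 + D*P)
x(X, o) = -o (x(X, o) = (3 - 2*2)*o = (3 - 4)*o = -o)
x(-1, -12)*(7 - 156) = (-1*(-12))*(7 - 156) = 12*(-149) = -1788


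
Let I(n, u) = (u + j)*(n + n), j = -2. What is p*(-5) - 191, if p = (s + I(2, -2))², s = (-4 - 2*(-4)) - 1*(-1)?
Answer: -796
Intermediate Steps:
I(n, u) = 2*n*(-2 + u) (I(n, u) = (u - 2)*(n + n) = (-2 + u)*(2*n) = 2*n*(-2 + u))
s = 5 (s = (-4 + 8) + 1 = 4 + 1 = 5)
p = 121 (p = (5 + 2*2*(-2 - 2))² = (5 + 2*2*(-4))² = (5 - 16)² = (-11)² = 121)
p*(-5) - 191 = 121*(-5) - 191 = -605 - 191 = -796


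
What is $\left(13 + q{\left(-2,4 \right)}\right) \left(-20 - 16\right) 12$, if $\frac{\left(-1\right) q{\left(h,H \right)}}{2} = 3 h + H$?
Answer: $-7344$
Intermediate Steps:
$q{\left(h,H \right)} = - 6 h - 2 H$ ($q{\left(h,H \right)} = - 2 \left(3 h + H\right) = - 2 \left(H + 3 h\right) = - 6 h - 2 H$)
$\left(13 + q{\left(-2,4 \right)}\right) \left(-20 - 16\right) 12 = \left(13 - -4\right) \left(-20 - 16\right) 12 = \left(13 + \left(12 - 8\right)\right) \left(-36\right) 12 = \left(13 + 4\right) \left(-36\right) 12 = 17 \left(-36\right) 12 = \left(-612\right) 12 = -7344$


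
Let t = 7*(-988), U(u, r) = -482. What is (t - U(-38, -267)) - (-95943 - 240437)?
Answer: 329946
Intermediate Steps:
t = -6916
(t - U(-38, -267)) - (-95943 - 240437) = (-6916 - 1*(-482)) - (-95943 - 240437) = (-6916 + 482) - 1*(-336380) = -6434 + 336380 = 329946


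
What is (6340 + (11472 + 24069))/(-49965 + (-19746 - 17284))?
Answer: -41881/86995 ≈ -0.48142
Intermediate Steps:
(6340 + (11472 + 24069))/(-49965 + (-19746 - 17284)) = (6340 + 35541)/(-49965 - 37030) = 41881/(-86995) = 41881*(-1/86995) = -41881/86995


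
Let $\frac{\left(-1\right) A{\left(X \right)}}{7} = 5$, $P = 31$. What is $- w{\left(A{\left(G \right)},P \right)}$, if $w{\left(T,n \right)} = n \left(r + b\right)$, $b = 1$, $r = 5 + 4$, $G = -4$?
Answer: $-310$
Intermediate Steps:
$r = 9$
$A{\left(X \right)} = -35$ ($A{\left(X \right)} = \left(-7\right) 5 = -35$)
$w{\left(T,n \right)} = 10 n$ ($w{\left(T,n \right)} = n \left(9 + 1\right) = n 10 = 10 n$)
$- w{\left(A{\left(G \right)},P \right)} = - 10 \cdot 31 = \left(-1\right) 310 = -310$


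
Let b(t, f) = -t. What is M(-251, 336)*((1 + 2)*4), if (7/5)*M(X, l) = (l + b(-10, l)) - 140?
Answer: 12360/7 ≈ 1765.7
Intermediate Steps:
M(X, l) = -650/7 + 5*l/7 (M(X, l) = 5*((l - 1*(-10)) - 140)/7 = 5*((l + 10) - 140)/7 = 5*((10 + l) - 140)/7 = 5*(-130 + l)/7 = -650/7 + 5*l/7)
M(-251, 336)*((1 + 2)*4) = (-650/7 + (5/7)*336)*((1 + 2)*4) = (-650/7 + 240)*(3*4) = (1030/7)*12 = 12360/7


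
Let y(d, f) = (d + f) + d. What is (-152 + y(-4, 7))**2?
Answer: 23409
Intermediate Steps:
y(d, f) = f + 2*d
(-152 + y(-4, 7))**2 = (-152 + (7 + 2*(-4)))**2 = (-152 + (7 - 8))**2 = (-152 - 1)**2 = (-153)**2 = 23409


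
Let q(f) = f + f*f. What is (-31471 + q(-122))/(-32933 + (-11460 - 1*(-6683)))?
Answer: 16709/37710 ≈ 0.44309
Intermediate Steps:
q(f) = f + f²
(-31471 + q(-122))/(-32933 + (-11460 - 1*(-6683))) = (-31471 - 122*(1 - 122))/(-32933 + (-11460 - 1*(-6683))) = (-31471 - 122*(-121))/(-32933 + (-11460 + 6683)) = (-31471 + 14762)/(-32933 - 4777) = -16709/(-37710) = -16709*(-1/37710) = 16709/37710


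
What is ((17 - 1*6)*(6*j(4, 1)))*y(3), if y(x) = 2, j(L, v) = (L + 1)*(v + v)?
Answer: 1320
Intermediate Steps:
j(L, v) = 2*v*(1 + L) (j(L, v) = (1 + L)*(2*v) = 2*v*(1 + L))
((17 - 1*6)*(6*j(4, 1)))*y(3) = ((17 - 1*6)*(6*(2*1*(1 + 4))))*2 = ((17 - 6)*(6*(2*1*5)))*2 = (11*(6*10))*2 = (11*60)*2 = 660*2 = 1320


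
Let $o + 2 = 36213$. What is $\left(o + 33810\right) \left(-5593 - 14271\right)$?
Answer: $-1390897144$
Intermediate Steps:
$o = 36211$ ($o = -2 + 36213 = 36211$)
$\left(o + 33810\right) \left(-5593 - 14271\right) = \left(36211 + 33810\right) \left(-5593 - 14271\right) = 70021 \left(-19864\right) = -1390897144$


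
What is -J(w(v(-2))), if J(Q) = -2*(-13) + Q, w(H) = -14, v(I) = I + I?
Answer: -12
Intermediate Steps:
v(I) = 2*I
J(Q) = 26 + Q
-J(w(v(-2))) = -(26 - 14) = -1*12 = -12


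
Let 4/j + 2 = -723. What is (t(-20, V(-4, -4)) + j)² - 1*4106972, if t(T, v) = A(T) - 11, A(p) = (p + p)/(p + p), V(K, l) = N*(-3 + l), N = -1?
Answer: -2158674536984/525625 ≈ -4.1069e+6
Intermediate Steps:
j = -4/725 (j = 4/(-2 - 723) = 4/(-725) = 4*(-1/725) = -4/725 ≈ -0.0055172)
V(K, l) = 3 - l (V(K, l) = -(-3 + l) = 3 - l)
A(p) = 1 (A(p) = (2*p)/((2*p)) = (2*p)*(1/(2*p)) = 1)
t(T, v) = -10 (t(T, v) = 1 - 11 = -10)
(t(-20, V(-4, -4)) + j)² - 1*4106972 = (-10 - 4/725)² - 1*4106972 = (-7254/725)² - 4106972 = 52620516/525625 - 4106972 = -2158674536984/525625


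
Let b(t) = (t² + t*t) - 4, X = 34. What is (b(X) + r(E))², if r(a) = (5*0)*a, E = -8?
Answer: 5326864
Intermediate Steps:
b(t) = -4 + 2*t² (b(t) = (t² + t²) - 4 = 2*t² - 4 = -4 + 2*t²)
r(a) = 0 (r(a) = 0*a = 0)
(b(X) + r(E))² = ((-4 + 2*34²) + 0)² = ((-4 + 2*1156) + 0)² = ((-4 + 2312) + 0)² = (2308 + 0)² = 2308² = 5326864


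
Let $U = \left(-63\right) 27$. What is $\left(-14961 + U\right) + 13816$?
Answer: $-2846$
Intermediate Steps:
$U = -1701$
$\left(-14961 + U\right) + 13816 = \left(-14961 - 1701\right) + 13816 = -16662 + 13816 = -2846$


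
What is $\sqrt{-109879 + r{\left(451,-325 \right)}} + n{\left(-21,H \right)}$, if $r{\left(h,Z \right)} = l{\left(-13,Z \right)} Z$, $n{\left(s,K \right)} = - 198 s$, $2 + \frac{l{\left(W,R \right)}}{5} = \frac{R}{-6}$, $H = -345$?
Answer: $4158 + \frac{i \sqrt{7007394}}{6} \approx 4158.0 + 441.19 i$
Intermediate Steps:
$l{\left(W,R \right)} = -10 - \frac{5 R}{6}$ ($l{\left(W,R \right)} = -10 + 5 \frac{R}{-6} = -10 + 5 \left(- \frac{R}{6}\right) = -10 - \frac{5 R}{6}$)
$r{\left(h,Z \right)} = Z \left(-10 - \frac{5 Z}{6}\right)$ ($r{\left(h,Z \right)} = \left(-10 - \frac{5 Z}{6}\right) Z = Z \left(-10 - \frac{5 Z}{6}\right)$)
$\sqrt{-109879 + r{\left(451,-325 \right)}} + n{\left(-21,H \right)} = \sqrt{-109879 - - \frac{1625 \left(12 - 325\right)}{6}} - -4158 = \sqrt{-109879 - \left(- \frac{1625}{6}\right) \left(-313\right)} + 4158 = \sqrt{-109879 - \frac{508625}{6}} + 4158 = \sqrt{- \frac{1167899}{6}} + 4158 = \frac{i \sqrt{7007394}}{6} + 4158 = 4158 + \frac{i \sqrt{7007394}}{6}$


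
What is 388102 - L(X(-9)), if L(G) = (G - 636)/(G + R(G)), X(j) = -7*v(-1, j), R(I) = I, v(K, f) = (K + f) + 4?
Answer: 5433527/14 ≈ 3.8811e+5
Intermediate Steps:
v(K, f) = 4 + K + f
X(j) = -21 - 7*j (X(j) = -7*(4 - 1 + j) = -7*(3 + j) = -21 - 7*j)
L(G) = (-636 + G)/(2*G) (L(G) = (G - 636)/(G + G) = (-636 + G)/((2*G)) = (-636 + G)*(1/(2*G)) = (-636 + G)/(2*G))
388102 - L(X(-9)) = 388102 - (-636 + (-21 - 7*(-9)))/(2*(-21 - 7*(-9))) = 388102 - (-636 + (-21 + 63))/(2*(-21 + 63)) = 388102 - (-636 + 42)/(2*42) = 388102 - (-594)/(2*42) = 388102 - 1*(-99/14) = 388102 + 99/14 = 5433527/14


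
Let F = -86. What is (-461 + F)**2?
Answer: 299209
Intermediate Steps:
(-461 + F)**2 = (-461 - 86)**2 = (-547)**2 = 299209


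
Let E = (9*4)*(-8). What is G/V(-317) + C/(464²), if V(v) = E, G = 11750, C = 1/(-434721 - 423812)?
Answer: -67870467782009/1663548486912 ≈ -40.799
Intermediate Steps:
C = -1/858533 (C = 1/(-858533) = -1/858533 ≈ -1.1648e-6)
E = -288 (E = 36*(-8) = -288)
V(v) = -288
G/V(-317) + C/(464²) = 11750/(-288) - 1/(858533*(464²)) = 11750*(-1/288) - 1/858533/215296 = -5875/144 - 1/858533*1/215296 = -5875/144 - 1/184838720768 = -67870467782009/1663548486912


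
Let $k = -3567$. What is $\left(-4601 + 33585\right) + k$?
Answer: $25417$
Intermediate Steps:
$\left(-4601 + 33585\right) + k = \left(-4601 + 33585\right) - 3567 = 28984 - 3567 = 25417$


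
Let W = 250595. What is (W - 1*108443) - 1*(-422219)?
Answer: 564371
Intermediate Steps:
(W - 1*108443) - 1*(-422219) = (250595 - 1*108443) - 1*(-422219) = (250595 - 108443) + 422219 = 142152 + 422219 = 564371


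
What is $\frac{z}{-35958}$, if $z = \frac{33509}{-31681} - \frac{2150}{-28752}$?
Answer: $\frac{447668309}{16376929281648} \approx 2.7335 \cdot 10^{-5}$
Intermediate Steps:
$z = - \frac{447668309}{455446056}$ ($z = 33509 \left(- \frac{1}{31681}\right) - - \frac{1075}{14376} = - \frac{33509}{31681} + \frac{1075}{14376} = - \frac{447668309}{455446056} \approx -0.98292$)
$\frac{z}{-35958} = - \frac{447668309}{455446056 \left(-35958\right)} = \left(- \frac{447668309}{455446056}\right) \left(- \frac{1}{35958}\right) = \frac{447668309}{16376929281648}$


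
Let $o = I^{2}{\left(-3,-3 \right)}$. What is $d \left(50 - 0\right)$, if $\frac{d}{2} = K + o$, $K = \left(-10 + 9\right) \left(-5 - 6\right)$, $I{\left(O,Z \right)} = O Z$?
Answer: $9200$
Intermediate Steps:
$K = 11$ ($K = \left(-1\right) \left(-11\right) = 11$)
$o = 81$ ($o = \left(\left(-3\right) \left(-3\right)\right)^{2} = 9^{2} = 81$)
$d = 184$ ($d = 2 \left(11 + 81\right) = 2 \cdot 92 = 184$)
$d \left(50 - 0\right) = 184 \left(50 - 0\right) = 184 \left(50 + 0\right) = 184 \cdot 50 = 9200$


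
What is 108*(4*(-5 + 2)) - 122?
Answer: -1418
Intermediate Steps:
108*(4*(-5 + 2)) - 122 = 108*(4*(-3)) - 122 = 108*(-12) - 122 = -1296 - 122 = -1418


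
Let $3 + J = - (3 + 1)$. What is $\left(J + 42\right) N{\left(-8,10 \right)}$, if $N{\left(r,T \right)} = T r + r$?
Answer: $-3080$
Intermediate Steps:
$N{\left(r,T \right)} = r + T r$
$J = -7$ ($J = -3 - \left(3 + 1\right) = -3 - 4 = -7$)
$\left(J + 42\right) N{\left(-8,10 \right)} = \left(-7 + 42\right) \left(- 8 \left(1 + 10\right)\right) = 35 \left(\left(-8\right) 11\right) = 35 \left(-88\right) = -3080$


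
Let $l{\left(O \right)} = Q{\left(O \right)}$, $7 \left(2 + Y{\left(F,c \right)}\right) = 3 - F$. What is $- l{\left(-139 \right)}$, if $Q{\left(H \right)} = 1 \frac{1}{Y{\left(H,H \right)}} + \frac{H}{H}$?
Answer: $- \frac{135}{128} \approx -1.0547$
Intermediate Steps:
$Y{\left(F,c \right)} = - \frac{11}{7} - \frac{F}{7}$ ($Y{\left(F,c \right)} = -2 + \frac{3 - F}{7} = -2 - \left(- \frac{3}{7} + \frac{F}{7}\right) = - \frac{11}{7} - \frac{F}{7}$)
$Q{\left(H \right)} = 1 + \frac{1}{- \frac{11}{7} - \frac{H}{7}}$ ($Q{\left(H \right)} = 1 \frac{1}{- \frac{11}{7} - \frac{H}{7}} + \frac{H}{H} = \frac{1}{- \frac{11}{7} - \frac{H}{7}} + 1 = 1 + \frac{1}{- \frac{11}{7} - \frac{H}{7}}$)
$l{\left(O \right)} = \frac{4 + O}{11 + O}$
$- l{\left(-139 \right)} = - \frac{4 - 139}{11 - 139} = - \frac{-135}{-128} = - \frac{\left(-1\right) \left(-135\right)}{128} = \left(-1\right) \frac{135}{128} = - \frac{135}{128}$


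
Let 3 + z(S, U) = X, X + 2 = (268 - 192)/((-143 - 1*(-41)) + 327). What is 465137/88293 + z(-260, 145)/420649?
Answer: 13988965844/2655411975 ≈ 5.2681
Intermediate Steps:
X = -374/225 (X = -2 + (268 - 192)/((-143 - 1*(-41)) + 327) = -2 + 76/((-143 + 41) + 327) = -2 + 76/(-102 + 327) = -2 + 76/225 = -374/225 ≈ -1.6622)
z(S, U) = -1049/225 (z(S, U) = -3 - 374/225 = -1049/225)
465137/88293 + z(-260, 145)/420649 = 465137/88293 - 1049/225/420649 = 465137*(1/88293) - 1049/225*1/420649 = 465137/88293 - 1/90225 = 13988965844/2655411975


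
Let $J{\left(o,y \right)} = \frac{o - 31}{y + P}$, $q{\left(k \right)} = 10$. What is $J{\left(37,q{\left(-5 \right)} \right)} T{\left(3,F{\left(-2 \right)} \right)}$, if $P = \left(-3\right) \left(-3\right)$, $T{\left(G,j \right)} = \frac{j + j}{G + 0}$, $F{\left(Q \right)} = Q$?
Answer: $- \frac{8}{19} \approx -0.42105$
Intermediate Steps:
$T{\left(G,j \right)} = \frac{2 j}{G}$
$P = 9$
$J{\left(o,y \right)} = \frac{-31 + o}{9 + y}$ ($J{\left(o,y \right)} = \frac{o - 31}{y + 9} = \frac{-31 + o}{9 + y}$)
$J{\left(37,q{\left(-5 \right)} \right)} T{\left(3,F{\left(-2 \right)} \right)} = \frac{-31 + 37}{9 + 10} \cdot 2 \left(-2\right) \frac{1}{3} = \frac{1}{19} \cdot 6 \cdot 2 \left(-2\right) \frac{1}{3} = \frac{1}{19} \cdot 6 \left(- \frac{4}{3}\right) = \frac{6}{19} \left(- \frac{4}{3}\right) = - \frac{8}{19}$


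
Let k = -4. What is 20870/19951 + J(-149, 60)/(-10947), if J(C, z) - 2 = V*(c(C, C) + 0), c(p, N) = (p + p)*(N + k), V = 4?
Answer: -3410159588/218403597 ≈ -15.614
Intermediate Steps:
c(p, N) = 2*p*(-4 + N) (c(p, N) = (p + p)*(N - 4) = (2*p)*(-4 + N) = 2*p*(-4 + N))
J(C, z) = 2 + 8*C*(-4 + C) (J(C, z) = 2 + 4*(2*C*(-4 + C) + 0) = 2 + 4*(2*C*(-4 + C)) = 2 + 8*C*(-4 + C))
20870/19951 + J(-149, 60)/(-10947) = 20870/19951 + (2 + 8*(-149)*(-4 - 149))/(-10947) = 20870*(1/19951) + (2 + 8*(-149)*(-153))*(-1/10947) = 20870/19951 + (2 + 182376)*(-1/10947) = 20870/19951 + 182378*(-1/10947) = 20870/19951 - 182378/10947 = -3410159588/218403597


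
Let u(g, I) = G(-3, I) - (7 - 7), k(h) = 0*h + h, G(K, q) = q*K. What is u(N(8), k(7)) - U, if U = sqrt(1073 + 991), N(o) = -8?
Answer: -21 - 4*sqrt(129) ≈ -66.431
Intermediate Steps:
G(K, q) = K*q
k(h) = h (k(h) = 0 + h = h)
u(g, I) = -3*I (u(g, I) = -3*I - (7 - 7) = -3*I - 1*0 = -3*I + 0 = -3*I)
U = 4*sqrt(129) (U = sqrt(2064) = 4*sqrt(129) ≈ 45.431)
u(N(8), k(7)) - U = -3*7 - 4*sqrt(129) = -21 - 4*sqrt(129)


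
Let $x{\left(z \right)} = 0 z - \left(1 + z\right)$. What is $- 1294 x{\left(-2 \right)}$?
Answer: $-1294$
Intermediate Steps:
$x{\left(z \right)} = -1 - z$ ($x{\left(z \right)} = 0 - \left(1 + z\right) = -1 - z$)
$- 1294 x{\left(-2 \right)} = - 1294 \left(-1 - -2\right) = - 1294 \left(-1 + 2\right) = \left(-1294\right) 1 = -1294$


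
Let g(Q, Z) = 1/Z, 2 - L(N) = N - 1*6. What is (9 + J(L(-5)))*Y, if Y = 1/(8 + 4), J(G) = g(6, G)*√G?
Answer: ¾ + √13/156 ≈ 0.77311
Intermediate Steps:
L(N) = 8 - N (L(N) = 2 - (N - 1*6) = 2 - (N - 6) = 2 - (-6 + N) = 2 + (6 - N) = 8 - N)
J(G) = G^(-½) (J(G) = √G/G = G^(-½))
Y = 1/12 ≈ 0.083333
(9 + J(L(-5)))*Y = (9 + (8 - 1*(-5))^(-½))*(1/12) = (9 + (8 + 5)^(-½))*(1/12) = (9 + 13^(-½))*(1/12) = (9 + √13/13)*(1/12) = ¾ + √13/156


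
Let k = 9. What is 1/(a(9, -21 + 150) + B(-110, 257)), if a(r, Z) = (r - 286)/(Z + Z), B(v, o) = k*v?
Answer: -258/255697 ≈ -0.0010090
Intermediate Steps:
B(v, o) = 9*v
a(r, Z) = (-286 + r)/(2*Z) (a(r, Z) = (-286 + r)/((2*Z)) = (-286 + r)*(1/(2*Z)) = (-286 + r)/(2*Z))
1/(a(9, -21 + 150) + B(-110, 257)) = 1/((-286 + 9)/(2*(-21 + 150)) + 9*(-110)) = 1/((½)*(-277)/129 - 990) = 1/((½)*(1/129)*(-277) - 990) = 1/(-277/258 - 990) = 1/(-255697/258) = -258/255697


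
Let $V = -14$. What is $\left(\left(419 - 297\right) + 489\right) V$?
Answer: $-8554$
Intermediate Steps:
$\left(\left(419 - 297\right) + 489\right) V = \left(\left(419 - 297\right) + 489\right) \left(-14\right) = \left(122 + 489\right) \left(-14\right) = 611 \left(-14\right) = -8554$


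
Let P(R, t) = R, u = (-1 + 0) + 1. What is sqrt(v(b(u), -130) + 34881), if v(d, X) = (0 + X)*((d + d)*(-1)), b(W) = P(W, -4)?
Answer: sqrt(34881) ≈ 186.76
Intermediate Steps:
u = 0 (u = -1 + 1 = 0)
b(W) = W
v(d, X) = -2*X*d (v(d, X) = X*((2*d)*(-1)) = X*(-2*d) = -2*X*d)
sqrt(v(b(u), -130) + 34881) = sqrt(-2*(-130)*0 + 34881) = sqrt(0 + 34881) = sqrt(34881)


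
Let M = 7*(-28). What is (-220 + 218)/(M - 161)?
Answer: 2/357 ≈ 0.0056022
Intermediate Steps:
M = -196
(-220 + 218)/(M - 161) = (-220 + 218)/(-196 - 161) = -2/(-357) = -2*(-1/357) = 2/357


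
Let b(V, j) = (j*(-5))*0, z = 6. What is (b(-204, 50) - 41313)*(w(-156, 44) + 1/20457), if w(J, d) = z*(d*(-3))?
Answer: 223116957053/6819 ≈ 3.2720e+7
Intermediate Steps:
w(J, d) = -18*d (w(J, d) = 6*(d*(-3)) = 6*(-3*d) = -18*d)
b(V, j) = 0 (b(V, j) = -5*j*0 = 0)
(b(-204, 50) - 41313)*(w(-156, 44) + 1/20457) = (0 - 41313)*(-18*44 + 1/20457) = -41313*(-792 + 1/20457) = -41313*(-16201943/20457) = 223116957053/6819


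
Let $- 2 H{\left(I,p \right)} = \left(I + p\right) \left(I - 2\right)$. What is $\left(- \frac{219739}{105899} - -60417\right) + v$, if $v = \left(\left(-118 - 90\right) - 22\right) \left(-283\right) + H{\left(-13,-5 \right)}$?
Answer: $\frac{13276549689}{105899} \approx 1.2537 \cdot 10^{5}$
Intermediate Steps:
$H{\left(I,p \right)} = - \frac{\left(-2 + I\right) \left(I + p\right)}{2}$ ($H{\left(I,p \right)} = - \frac{\left(I + p\right) \left(I - 2\right)}{2} = - \frac{\left(I + p\right) \left(-2 + I\right)}{2} = - \frac{\left(-2 + I\right) \left(I + p\right)}{2}$)
$v = 64955$ ($v = \left(\left(-118 - 90\right) - 22\right) \left(-283\right) - \left(18 + \frac{65}{2} + \frac{169}{2}\right) = \left(-208 - 22\right) \left(-283\right) - 135 = \left(-230\right) \left(-283\right) - 135 = 65090 - 135 = 64955$)
$\left(- \frac{219739}{105899} - -60417\right) + v = \left(- \frac{219739}{105899} - -60417\right) + 64955 = \left(\left(-219739\right) \frac{1}{105899} + 60417\right) + 64955 = \left(- \frac{219739}{105899} + 60417\right) + 64955 = \frac{6397880144}{105899} + 64955 = \frac{13276549689}{105899}$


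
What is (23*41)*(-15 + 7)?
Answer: -7544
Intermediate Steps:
(23*41)*(-15 + 7) = 943*(-8) = -7544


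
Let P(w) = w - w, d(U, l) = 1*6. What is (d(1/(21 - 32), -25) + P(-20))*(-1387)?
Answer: -8322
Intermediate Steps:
d(U, l) = 6
P(w) = 0
(d(1/(21 - 32), -25) + P(-20))*(-1387) = (6 + 0)*(-1387) = 6*(-1387) = -8322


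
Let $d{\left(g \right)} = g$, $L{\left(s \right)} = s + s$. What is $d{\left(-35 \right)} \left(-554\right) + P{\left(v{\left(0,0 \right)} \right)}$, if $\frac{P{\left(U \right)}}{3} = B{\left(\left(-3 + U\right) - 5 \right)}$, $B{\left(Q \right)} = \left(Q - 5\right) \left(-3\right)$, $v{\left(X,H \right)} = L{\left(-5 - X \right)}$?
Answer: $19597$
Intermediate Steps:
$L{\left(s \right)} = 2 s$
$v{\left(X,H \right)} = -10 - 2 X$ ($v{\left(X,H \right)} = 2 \left(-5 - X\right) = -10 - 2 X$)
$B{\left(Q \right)} = 15 - 3 Q$ ($B{\left(Q \right)} = \left(-5 + Q\right) \left(-3\right) = 15 - 3 Q$)
$P{\left(U \right)} = 117 - 9 U$ ($P{\left(U \right)} = 3 \left(15 - 3 \left(\left(-3 + U\right) - 5\right)\right) = 3 \left(15 - 3 \left(-8 + U\right)\right) = 3 \left(15 - \left(-24 + 3 U\right)\right) = 3 \left(39 - 3 U\right) = 117 - 9 U$)
$d{\left(-35 \right)} \left(-554\right) + P{\left(v{\left(0,0 \right)} \right)} = \left(-35\right) \left(-554\right) + \left(117 - 9 \left(-10 - 0\right)\right) = 19390 + \left(117 - 9 \left(-10 + 0\right)\right) = 19390 + \left(117 - -90\right) = 19390 + \left(117 + 90\right) = 19390 + 207 = 19597$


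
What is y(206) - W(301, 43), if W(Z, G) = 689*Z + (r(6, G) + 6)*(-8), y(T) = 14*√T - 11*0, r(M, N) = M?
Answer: -207293 + 14*√206 ≈ -2.0709e+5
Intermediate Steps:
y(T) = 14*√T (y(T) = 14*√T + 0 = 14*√T)
W(Z, G) = -96 + 689*Z (W(Z, G) = 689*Z + (6 + 6)*(-8) = 689*Z + 12*(-8) = 689*Z - 96 = -96 + 689*Z)
y(206) - W(301, 43) = 14*√206 - (-96 + 689*301) = 14*√206 - (-96 + 207389) = 14*√206 - 1*207293 = 14*√206 - 207293 = -207293 + 14*√206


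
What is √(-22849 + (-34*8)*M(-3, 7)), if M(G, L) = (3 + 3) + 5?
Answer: I*√25841 ≈ 160.75*I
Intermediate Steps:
M(G, L) = 11 (M(G, L) = 6 + 5 = 11)
√(-22849 + (-34*8)*M(-3, 7)) = √(-22849 - 34*8*11) = √(-22849 - 272*11) = √(-22849 - 2992) = √(-25841) = I*√25841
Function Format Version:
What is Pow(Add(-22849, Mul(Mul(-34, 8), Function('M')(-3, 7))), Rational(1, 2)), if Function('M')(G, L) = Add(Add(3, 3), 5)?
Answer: Mul(I, Pow(25841, Rational(1, 2))) ≈ Mul(160.75, I)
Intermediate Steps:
Function('M')(G, L) = 11 (Function('M')(G, L) = Add(6, 5) = 11)
Pow(Add(-22849, Mul(Mul(-34, 8), Function('M')(-3, 7))), Rational(1, 2)) = Pow(Add(-22849, Mul(Mul(-34, 8), 11)), Rational(1, 2)) = Pow(Add(-22849, Mul(-272, 11)), Rational(1, 2)) = Pow(Add(-22849, -2992), Rational(1, 2)) = Pow(-25841, Rational(1, 2)) = Mul(I, Pow(25841, Rational(1, 2)))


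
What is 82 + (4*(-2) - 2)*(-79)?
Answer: 872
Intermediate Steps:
82 + (4*(-2) - 2)*(-79) = 82 + (-8 - 2)*(-79) = 82 - 10*(-79) = 82 + 790 = 872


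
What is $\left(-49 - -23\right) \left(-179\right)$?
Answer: $4654$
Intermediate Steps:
$\left(-49 - -23\right) \left(-179\right) = \left(-49 + 23\right) \left(-179\right) = \left(-26\right) \left(-179\right) = 4654$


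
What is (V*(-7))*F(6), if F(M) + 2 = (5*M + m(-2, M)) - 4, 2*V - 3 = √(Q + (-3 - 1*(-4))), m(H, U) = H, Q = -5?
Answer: -231 - 154*I ≈ -231.0 - 154.0*I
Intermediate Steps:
V = 3/2 + I (V = 3/2 + √(-5 + (-3 - 1*(-4)))/2 = 3/2 + √(-5 + (-3 + 4))/2 = 3/2 + √(-5 + 1)/2 = 3/2 + √(-4)/2 = 3/2 + (2*I)/2 = 3/2 + I ≈ 1.5 + 1.0*I)
F(M) = -8 + 5*M (F(M) = -2 + ((5*M - 2) - 4) = -2 + ((-2 + 5*M) - 4) = -2 + (-6 + 5*M) = -8 + 5*M)
(V*(-7))*F(6) = ((3/2 + I)*(-7))*(-8 + 5*6) = (-21/2 - 7*I)*(-8 + 30) = (-21/2 - 7*I)*22 = -231 - 154*I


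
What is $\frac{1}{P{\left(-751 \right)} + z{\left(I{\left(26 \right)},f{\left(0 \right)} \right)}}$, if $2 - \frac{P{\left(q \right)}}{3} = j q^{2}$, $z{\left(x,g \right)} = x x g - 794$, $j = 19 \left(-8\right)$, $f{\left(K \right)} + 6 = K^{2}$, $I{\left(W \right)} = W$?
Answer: $\frac{1}{257179612} \approx 3.8883 \cdot 10^{-9}$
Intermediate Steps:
$f{\left(K \right)} = -6 + K^{2}$
$j = -152$
$z{\left(x,g \right)} = -794 + g x^{2}$ ($z{\left(x,g \right)} = x^{2} g - 794 = g x^{2} - 794 = -794 + g x^{2}$)
$P{\left(q \right)} = 6 + 456 q^{2}$ ($P{\left(q \right)} = 6 - 3 \left(- 152 q^{2}\right) = 6 + 456 q^{2}$)
$\frac{1}{P{\left(-751 \right)} + z{\left(I{\left(26 \right)},f{\left(0 \right)} \right)}} = \frac{1}{\left(6 + 456 \left(-751\right)^{2}\right) + \left(-794 + \left(-6 + 0^{2}\right) 26^{2}\right)} = \frac{1}{\left(6 + 456 \cdot 564001\right) + \left(-794 + \left(-6 + 0\right) 676\right)} = \frac{1}{\left(6 + 257184456\right) - 4850} = \frac{1}{257184462 - 4850} = \frac{1}{257179612}$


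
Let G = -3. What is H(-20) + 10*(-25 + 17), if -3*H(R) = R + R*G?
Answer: -280/3 ≈ -93.333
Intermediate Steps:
H(R) = 2*R/3 (H(R) = -(R + R*(-3))/3 = -(R - 3*R)/3 = -(-2)*R/3 = 2*R/3)
H(-20) + 10*(-25 + 17) = (⅔)*(-20) + 10*(-25 + 17) = -40/3 + 10*(-8) = -40/3 - 80 = -280/3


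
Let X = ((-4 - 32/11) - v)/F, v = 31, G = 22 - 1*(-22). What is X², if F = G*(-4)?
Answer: 173889/3748096 ≈ 0.046394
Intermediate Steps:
G = 44 (G = 22 + 22 = 44)
F = -176 (F = 44*(-4) = -176)
X = 417/1936 (X = ((-4 - 32/11) - 1*31)/(-176) = ((-4 - 32/11) - 31)*(-1/176) = (-76/11 - 31)*(-1/176) = -417/11*(-1/176) = 417/1936 ≈ 0.21539)
X² = (417/1936)² = 173889/3748096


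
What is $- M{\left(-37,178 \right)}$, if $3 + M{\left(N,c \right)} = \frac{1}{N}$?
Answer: $\frac{112}{37} \approx 3.027$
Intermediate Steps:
$M{\left(N,c \right)} = -3 + \frac{1}{N}$
$- M{\left(-37,178 \right)} = - (-3 + \frac{1}{-37}) = - (-3 - \frac{1}{37}) = \left(-1\right) \left(- \frac{112}{37}\right) = \frac{112}{37}$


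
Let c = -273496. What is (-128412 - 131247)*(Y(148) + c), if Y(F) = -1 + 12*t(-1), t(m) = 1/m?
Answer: 71019073431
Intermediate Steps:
Y(F) = -13 (Y(F) = -1 + 12/(-1) = -1 + 12*(-1) = -1 - 12 = -13)
(-128412 - 131247)*(Y(148) + c) = (-128412 - 131247)*(-13 - 273496) = -259659*(-273509) = 71019073431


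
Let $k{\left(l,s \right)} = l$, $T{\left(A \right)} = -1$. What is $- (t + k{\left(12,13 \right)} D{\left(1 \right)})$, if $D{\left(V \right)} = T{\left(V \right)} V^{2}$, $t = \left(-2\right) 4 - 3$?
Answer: $23$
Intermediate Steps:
$t = -11$ ($t = -8 - 3 = -11$)
$D{\left(V \right)} = - V^{2}$
$- (t + k{\left(12,13 \right)} D{\left(1 \right)}) = - (-11 + 12 \left(- 1^{2}\right)) = - (-11 + 12 \left(\left(-1\right) 1\right)) = - (-11 + 12 \left(-1\right)) = - (-11 - 12) = \left(-1\right) \left(-23\right) = 23$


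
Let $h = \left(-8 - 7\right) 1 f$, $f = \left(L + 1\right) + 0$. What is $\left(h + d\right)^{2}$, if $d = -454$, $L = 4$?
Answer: $279841$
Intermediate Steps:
$f = 5$ ($f = \left(4 + 1\right) + 0 = 5 + 0 = 5$)
$h = -75$ ($h = \left(-8 - 7\right) 1 \cdot 5 = \left(-15\right) 5 = -75$)
$\left(h + d\right)^{2} = \left(-75 - 454\right)^{2} = \left(-529\right)^{2} = 279841$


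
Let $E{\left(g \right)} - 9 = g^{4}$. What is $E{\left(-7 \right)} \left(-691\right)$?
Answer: $-1665310$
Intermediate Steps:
$E{\left(g \right)} = 9 + g^{4}$
$E{\left(-7 \right)} \left(-691\right) = \left(9 + \left(-7\right)^{4}\right) \left(-691\right) = \left(9 + 2401\right) \left(-691\right) = 2410 \left(-691\right) = -1665310$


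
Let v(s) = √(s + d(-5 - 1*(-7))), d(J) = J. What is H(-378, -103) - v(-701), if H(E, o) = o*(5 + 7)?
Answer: -1236 - I*√699 ≈ -1236.0 - 26.439*I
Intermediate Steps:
H(E, o) = 12*o (H(E, o) = o*12 = 12*o)
v(s) = √(2 + s) (v(s) = √(s + (-5 - 1*(-7))) = √(s + (-5 + 7)) = √(s + 2) = √(2 + s))
H(-378, -103) - v(-701) = 12*(-103) - √(2 - 701) = -1236 - √(-699) = -1236 - I*√699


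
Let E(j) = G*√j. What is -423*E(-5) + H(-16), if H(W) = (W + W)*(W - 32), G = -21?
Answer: 1536 + 8883*I*√5 ≈ 1536.0 + 19863.0*I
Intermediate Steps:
E(j) = -21*√j
H(W) = 2*W*(-32 + W) (H(W) = (2*W)*(-32 + W) = 2*W*(-32 + W))
-423*E(-5) + H(-16) = -(-8883)*√(-5) + 2*(-16)*(-32 - 16) = -(-8883)*I*√5 + 2*(-16)*(-48) = -(-8883)*I*√5 + 1536 = 8883*I*√5 + 1536 = 1536 + 8883*I*√5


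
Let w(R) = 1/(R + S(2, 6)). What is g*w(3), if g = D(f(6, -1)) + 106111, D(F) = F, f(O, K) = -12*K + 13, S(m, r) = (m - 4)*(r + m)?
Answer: -106136/13 ≈ -8164.3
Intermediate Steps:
S(m, r) = (-4 + m)*(m + r)
f(O, K) = 13 - 12*K
w(R) = 1/(-16 + R) (w(R) = 1/(R + (2² - 4*2 - 4*6 + 2*6)) = 1/(R + (4 - 8 - 24 + 12)) = 1/(R - 16) = 1/(-16 + R))
g = 106136 (g = (13 - 12*(-1)) + 106111 = (13 + 12) + 106111 = 25 + 106111 = 106136)
g*w(3) = 106136/(-16 + 3) = 106136/(-13) = 106136*(-1/13) = -106136/13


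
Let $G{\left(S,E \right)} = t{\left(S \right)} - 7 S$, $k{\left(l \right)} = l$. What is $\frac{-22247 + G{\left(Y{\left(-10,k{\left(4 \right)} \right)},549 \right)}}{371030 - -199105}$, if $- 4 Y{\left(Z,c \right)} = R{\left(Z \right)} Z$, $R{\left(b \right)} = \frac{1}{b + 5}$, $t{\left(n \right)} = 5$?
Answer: $- \frac{44477}{1140270} \approx -0.039006$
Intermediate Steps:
$R{\left(b \right)} = \frac{1}{5 + b}$
$Y{\left(Z,c \right)} = - \frac{Z}{4 \left(5 + Z\right)}$ ($Y{\left(Z,c \right)} = - \frac{\frac{1}{5 + Z} Z}{4} = - \frac{Z \frac{1}{5 + Z}}{4} = - \frac{Z}{4 \left(5 + Z\right)}$)
$G{\left(S,E \right)} = 5 - 7 S$
$\frac{-22247 + G{\left(Y{\left(-10,k{\left(4 \right)} \right)},549 \right)}}{371030 - -199105} = \frac{-22247 + \left(5 - 7 \left(\left(-1\right) \left(-10\right) \frac{1}{20 + 4 \left(-10\right)}\right)\right)}{371030 - -199105} = \frac{-22247 + \left(5 - 7 \left(\left(-1\right) \left(-10\right) \frac{1}{20 - 40}\right)\right)}{371030 + \left(-43676 + 242781\right)} = \frac{-22247 + \left(5 - 7 \left(\left(-1\right) \left(-10\right) \frac{1}{-20}\right)\right)}{371030 + 199105} = \frac{-22247 + \left(5 - 7 \left(\left(-1\right) \left(-10\right) \left(- \frac{1}{20}\right)\right)\right)}{570135} = \left(-22247 + \left(5 - - \frac{7}{2}\right)\right) \frac{1}{570135} = \left(-22247 + \left(5 + \frac{7}{2}\right)\right) \frac{1}{570135} = \left(-22247 + \frac{17}{2}\right) \frac{1}{570135} = \left(- \frac{44477}{2}\right) \frac{1}{570135} = - \frac{44477}{1140270}$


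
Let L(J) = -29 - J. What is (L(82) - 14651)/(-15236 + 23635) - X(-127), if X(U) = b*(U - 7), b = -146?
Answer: -164332798/8399 ≈ -19566.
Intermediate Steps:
X(U) = 1022 - 146*U (X(U) = -146*(U - 7) = -146*(-7 + U) = 1022 - 146*U)
(L(82) - 14651)/(-15236 + 23635) - X(-127) = ((-29 - 1*82) - 14651)/(-15236 + 23635) - (1022 - 146*(-127)) = ((-29 - 82) - 14651)/8399 - (1022 + 18542) = (-111 - 14651)*(1/8399) - 1*19564 = -14762*1/8399 - 19564 = -14762/8399 - 19564 = -164332798/8399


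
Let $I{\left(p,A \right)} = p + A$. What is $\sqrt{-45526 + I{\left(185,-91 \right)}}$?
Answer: $6 i \sqrt{1262} \approx 213.15 i$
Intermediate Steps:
$I{\left(p,A \right)} = A + p$
$\sqrt{-45526 + I{\left(185,-91 \right)}} = \sqrt{-45526 + \left(-91 + 185\right)} = \sqrt{-45526 + 94} = \sqrt{-45432} = 6 i \sqrt{1262}$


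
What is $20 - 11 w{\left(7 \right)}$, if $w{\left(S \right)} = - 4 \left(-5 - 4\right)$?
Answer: $-376$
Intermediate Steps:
$w{\left(S \right)} = 36$ ($w{\left(S \right)} = \left(-4\right) \left(-9\right) = 36$)
$20 - 11 w{\left(7 \right)} = 20 - 396 = -376$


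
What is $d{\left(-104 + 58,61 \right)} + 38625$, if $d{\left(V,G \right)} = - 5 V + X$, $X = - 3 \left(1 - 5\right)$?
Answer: $38867$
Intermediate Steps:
$X = 12$ ($X = \left(-3\right) \left(-4\right) = 12$)
$d{\left(V,G \right)} = 12 - 5 V$ ($d{\left(V,G \right)} = - 5 V + 12 = 12 - 5 V$)
$d{\left(-104 + 58,61 \right)} + 38625 = \left(12 - 5 \left(-104 + 58\right)\right) + 38625 = \left(12 - -230\right) + 38625 = \left(12 + 230\right) + 38625 = 242 + 38625 = 38867$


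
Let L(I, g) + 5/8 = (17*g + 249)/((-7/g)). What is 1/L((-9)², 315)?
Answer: -8/2017445 ≈ -3.9654e-6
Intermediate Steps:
L(I, g) = -5/8 - g*(249 + 17*g)/7 (L(I, g) = -5/8 + (17*g + 249)/((-7/g)) = -5/8 + (249 + 17*g)*(-g/7) = -5/8 - g*(249 + 17*g)/7)
1/L((-9)², 315) = 1/(-5/8 - 249/7*315 - 17/7*315²) = 1/(-5/8 - 11205 - 17/7*99225) = 1/(-5/8 - 11205 - 240975) = 1/(-2017445/8) = -8/2017445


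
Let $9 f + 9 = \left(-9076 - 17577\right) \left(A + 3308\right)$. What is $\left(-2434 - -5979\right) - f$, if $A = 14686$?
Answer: $\frac{159875332}{3} \approx 5.3292 \cdot 10^{7}$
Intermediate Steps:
$f = - \frac{159864697}{3}$ ($f = -1 + \frac{\left(-9076 - 17577\right) \left(14686 + 3308\right)}{9} = -1 + \frac{\left(-26653\right) 17994}{9} = -1 + \frac{1}{9} \left(-479594082\right) = -1 - \frac{159864694}{3} = - \frac{159864697}{3} \approx -5.3288 \cdot 10^{7}$)
$\left(-2434 - -5979\right) - f = \left(-2434 - -5979\right) - - \frac{159864697}{3} = \left(-2434 + 5979\right) + \frac{159864697}{3} = 3545 + \frac{159864697}{3} = \frac{159875332}{3}$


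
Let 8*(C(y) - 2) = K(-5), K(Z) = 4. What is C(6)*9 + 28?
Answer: 101/2 ≈ 50.500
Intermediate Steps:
C(y) = 5/2 (C(y) = 2 + (⅛)*4 = 2 + ½ = 5/2)
C(6)*9 + 28 = (5/2)*9 + 28 = 45/2 + 28 = 101/2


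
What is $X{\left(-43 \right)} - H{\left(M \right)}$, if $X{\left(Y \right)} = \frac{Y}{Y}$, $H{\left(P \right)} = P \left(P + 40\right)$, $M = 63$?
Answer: $-6488$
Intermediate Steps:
$H{\left(P \right)} = P \left(40 + P\right)$
$X{\left(Y \right)} = 1$
$X{\left(-43 \right)} - H{\left(M \right)} = 1 - 63 \left(40 + 63\right) = 1 - 63 \cdot 103 = 1 - 6489 = -6488$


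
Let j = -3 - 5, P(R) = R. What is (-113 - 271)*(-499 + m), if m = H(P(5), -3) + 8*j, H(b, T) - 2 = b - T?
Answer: 212352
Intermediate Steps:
H(b, T) = 2 + b - T (H(b, T) = 2 + (b - T) = 2 + b - T)
j = -8
m = -54 (m = (2 + 5 - 1*(-3)) + 8*(-8) = (2 + 5 + 3) - 64 = 10 - 64 = -54)
(-113 - 271)*(-499 + m) = (-113 - 271)*(-499 - 54) = -384*(-553) = 212352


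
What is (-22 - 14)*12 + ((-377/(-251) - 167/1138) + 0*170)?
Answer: -123008507/285638 ≈ -430.64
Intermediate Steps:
(-22 - 14)*12 + ((-377/(-251) - 167/1138) + 0*170) = -36*12 + ((-377*(-1/251) - 167*1/1138) + 0) = -432 + ((377/251 - 167/1138) + 0) = -432 + (387109/285638 + 0) = -432 + 387109/285638 = -123008507/285638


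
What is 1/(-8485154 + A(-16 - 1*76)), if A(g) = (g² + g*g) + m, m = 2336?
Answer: -1/8465890 ≈ -1.1812e-7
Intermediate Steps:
A(g) = 2336 + 2*g² (A(g) = (g² + g*g) + 2336 = (g² + g²) + 2336 = 2*g² + 2336 = 2336 + 2*g²)
1/(-8485154 + A(-16 - 1*76)) = 1/(-8485154 + (2336 + 2*(-16 - 1*76)²)) = 1/(-8485154 + (2336 + 2*(-16 - 76)²)) = 1/(-8485154 + (2336 + 2*(-92)²)) = 1/(-8485154 + (2336 + 2*8464)) = 1/(-8485154 + (2336 + 16928)) = 1/(-8485154 + 19264) = 1/(-8465890) = -1/8465890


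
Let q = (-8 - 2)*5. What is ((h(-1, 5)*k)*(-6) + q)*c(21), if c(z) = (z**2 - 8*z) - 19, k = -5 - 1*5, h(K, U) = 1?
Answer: 2540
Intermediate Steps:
k = -10 (k = -5 - 5 = -10)
c(z) = -19 + z**2 - 8*z
q = -50 (q = -10*5 = -50)
((h(-1, 5)*k)*(-6) + q)*c(21) = ((1*(-10))*(-6) - 50)*(-19 + 21**2 - 8*21) = (-10*(-6) - 50)*(-19 + 441 - 168) = (60 - 50)*254 = 10*254 = 2540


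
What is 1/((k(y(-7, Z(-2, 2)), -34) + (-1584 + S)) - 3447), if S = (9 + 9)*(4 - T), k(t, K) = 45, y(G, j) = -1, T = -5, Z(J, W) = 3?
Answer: -1/4824 ≈ -0.00020730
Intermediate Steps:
S = 162 (S = (9 + 9)*(4 - 1*(-5)) = 18*(4 + 5) = 18*9 = 162)
1/((k(y(-7, Z(-2, 2)), -34) + (-1584 + S)) - 3447) = 1/((45 + (-1584 + 162)) - 3447) = 1/((45 - 1422) - 3447) = 1/(-1377 - 3447) = 1/(-4824) = -1/4824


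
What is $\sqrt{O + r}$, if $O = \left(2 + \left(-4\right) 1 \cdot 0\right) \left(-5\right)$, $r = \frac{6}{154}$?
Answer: $\frac{i \sqrt{59059}}{77} \approx 3.1561 i$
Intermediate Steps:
$r = \frac{3}{77}$ ($r = 6 \cdot \frac{1}{154} = \frac{3}{77} \approx 0.038961$)
$O = -10$ ($O = \left(2 - 0\right) \left(-5\right) = \left(2 + 0\right) \left(-5\right) = 2 \left(-5\right) = -10$)
$\sqrt{O + r} = \sqrt{-10 + \frac{3}{77}} = \sqrt{- \frac{767}{77}} = \frac{i \sqrt{59059}}{77}$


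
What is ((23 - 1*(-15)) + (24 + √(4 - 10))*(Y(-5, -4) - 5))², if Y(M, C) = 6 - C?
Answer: 24814 + 1580*I*√6 ≈ 24814.0 + 3870.2*I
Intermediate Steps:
((23 - 1*(-15)) + (24 + √(4 - 10))*(Y(-5, -4) - 5))² = ((23 - 1*(-15)) + (24 + √(4 - 10))*((6 - 1*(-4)) - 5))² = ((23 + 15) + (24 + √(-6))*((6 + 4) - 5))² = (38 + (24 + I*√6)*(10 - 5))² = (38 + (24 + I*√6)*5)² = (38 + (120 + 5*I*√6))² = (158 + 5*I*√6)²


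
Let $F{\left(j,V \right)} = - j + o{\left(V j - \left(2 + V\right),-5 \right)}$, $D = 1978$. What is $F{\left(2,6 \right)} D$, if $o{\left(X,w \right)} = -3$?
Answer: $-9890$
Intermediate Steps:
$F{\left(j,V \right)} = -3 - j$ ($F{\left(j,V \right)} = - j - 3 = -3 - j$)
$F{\left(2,6 \right)} D = \left(-3 - 2\right) 1978 = \left(-5\right) 1978 = -9890$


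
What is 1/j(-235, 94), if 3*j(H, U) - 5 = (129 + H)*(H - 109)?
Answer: 3/36469 ≈ 8.2262e-5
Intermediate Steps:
j(H, U) = 5/3 + (-109 + H)*(129 + H)/3 (j(H, U) = 5/3 + ((129 + H)*(H - 109))/3 = 5/3 + ((129 + H)*(-109 + H))/3 = 5/3 + ((-109 + H)*(129 + H))/3 = 5/3 + (-109 + H)*(129 + H)/3)
1/j(-235, 94) = 1/(-14056/3 + (⅓)*(-235)² + (20/3)*(-235)) = 1/(-14056/3 + (⅓)*55225 - 4700/3) = 1/(-14056/3 + 55225/3 - 4700/3) = 1/(36469/3) = 3/36469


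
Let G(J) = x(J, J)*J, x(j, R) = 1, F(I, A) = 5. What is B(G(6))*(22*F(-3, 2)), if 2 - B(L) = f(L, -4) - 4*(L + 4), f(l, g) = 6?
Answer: 3960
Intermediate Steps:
G(J) = J (G(J) = 1*J = J)
B(L) = 12 + 4*L (B(L) = 2 - (6 - 4*(L + 4)) = 2 - (6 - 4*(4 + L)) = 2 - (6 + (-16 - 4*L)) = 2 - (-10 - 4*L) = 2 + (10 + 4*L) = 12 + 4*L)
B(G(6))*(22*F(-3, 2)) = (12 + 4*6)*(22*5) = (12 + 24)*110 = 36*110 = 3960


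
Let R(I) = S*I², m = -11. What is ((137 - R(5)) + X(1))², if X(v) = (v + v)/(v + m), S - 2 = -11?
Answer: 3272481/25 ≈ 1.3090e+5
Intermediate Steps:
S = -9 (S = 2 - 11 = -9)
X(v) = 2*v/(-11 + v) (X(v) = (v + v)/(v - 11) = (2*v)/(-11 + v) = 2*v/(-11 + v))
R(I) = -9*I²
((137 - R(5)) + X(1))² = ((137 - (-9)*5²) + 2*1/(-11 + 1))² = ((137 - (-9)*25) + 2*1/(-10))² = ((137 - 1*(-225)) + 2*1*(-⅒))² = ((137 + 225) - ⅕)² = (362 - ⅕)² = (1809/5)² = 3272481/25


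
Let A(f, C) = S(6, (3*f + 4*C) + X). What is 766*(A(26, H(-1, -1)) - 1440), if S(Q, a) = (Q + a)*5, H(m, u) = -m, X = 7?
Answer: -739190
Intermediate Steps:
S(Q, a) = 5*Q + 5*a
A(f, C) = 65 + 15*f + 20*C (A(f, C) = 5*6 + 5*((3*f + 4*C) + 7) = 30 + 5*(7 + 3*f + 4*C) = 30 + (35 + 15*f + 20*C) = 65 + 15*f + 20*C)
766*(A(26, H(-1, -1)) - 1440) = 766*((65 + 15*26 + 20*(-1*(-1))) - 1440) = 766*((65 + 390 + 20*1) - 1440) = 766*((65 + 390 + 20) - 1440) = 766*(475 - 1440) = 766*(-965) = -739190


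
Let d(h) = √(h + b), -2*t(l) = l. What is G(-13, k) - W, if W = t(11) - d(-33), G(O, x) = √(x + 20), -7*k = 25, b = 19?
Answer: 11/2 + √805/7 + I*√14 ≈ 9.5532 + 3.7417*I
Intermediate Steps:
k = -25/7 (k = -⅐*25 = -25/7 ≈ -3.5714)
t(l) = -l/2
d(h) = √(19 + h) (d(h) = √(h + 19) = √(19 + h))
G(O, x) = √(20 + x)
W = -11/2 - I*√14 (W = -½*11 - √(19 - 33) = -11/2 - √(-14) = -11/2 - I*√14 ≈ -5.5 - 3.7417*I)
G(-13, k) - W = √(20 - 25/7) - (-11/2 - I*√14) = √(115/7) + (11/2 + I*√14) = √805/7 + (11/2 + I*√14) = 11/2 + √805/7 + I*√14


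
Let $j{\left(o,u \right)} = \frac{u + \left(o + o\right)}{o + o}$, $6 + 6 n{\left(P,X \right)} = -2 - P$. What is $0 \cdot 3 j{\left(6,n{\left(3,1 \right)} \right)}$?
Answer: $0$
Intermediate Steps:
$n{\left(P,X \right)} = - \frac{4}{3} - \frac{P}{6}$ ($n{\left(P,X \right)} = -1 + \frac{-2 - P}{6} = -1 - \left(\frac{1}{3} + \frac{P}{6}\right) = - \frac{4}{3} - \frac{P}{6}$)
$j{\left(o,u \right)} = \frac{u + 2 o}{2 o}$
$0 \cdot 3 j{\left(6,n{\left(3,1 \right)} \right)} = 0 \cdot 3 \frac{6 + \frac{- \frac{4}{3} - \frac{1}{2}}{2}}{6} = 0 \frac{6 + \frac{- \frac{4}{3} - \frac{1}{2}}{2}}{6} = 0 \frac{6 + \frac{1}{2} \left(- \frac{11}{6}\right)}{6} = 0 \frac{6 - \frac{11}{12}}{6} = 0 \cdot \frac{1}{6} \cdot \frac{61}{12} = 0 \cdot \frac{61}{72} = 0$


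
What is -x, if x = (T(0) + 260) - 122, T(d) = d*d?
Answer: -138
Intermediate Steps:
T(d) = d**2
x = 138 (x = (0**2 + 260) - 122 = (0 + 260) - 122 = 260 - 122 = 138)
-x = -1*138 = -138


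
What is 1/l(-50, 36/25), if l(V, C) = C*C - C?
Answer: 625/396 ≈ 1.5783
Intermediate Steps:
l(V, C) = C**2 - C
1/l(-50, 36/25) = 1/((36/25)*(-1 + 36/25)) = 1/((36*(1/25))*(-1 + 36*(1/25))) = 1/(36*(-1 + 36/25)/25) = 1/((36/25)*(11/25)) = 1/(396/625) = 625/396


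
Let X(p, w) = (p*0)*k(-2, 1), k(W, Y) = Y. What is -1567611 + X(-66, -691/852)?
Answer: -1567611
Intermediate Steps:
X(p, w) = 0 (X(p, w) = (p*0)*1 = 0*1 = 0)
-1567611 + X(-66, -691/852) = -1567611 + 0 = -1567611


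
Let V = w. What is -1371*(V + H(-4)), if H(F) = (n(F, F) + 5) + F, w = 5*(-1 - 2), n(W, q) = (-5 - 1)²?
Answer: -30162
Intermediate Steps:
n(W, q) = 36 (n(W, q) = (-6)² = 36)
w = -15 (w = 5*(-3) = -15)
V = -15
H(F) = 41 + F (H(F) = (36 + 5) + F = 41 + F)
-1371*(V + H(-4)) = -1371*(-15 + (41 - 4)) = -1371*(-15 + 37) = -1371*22 = -30162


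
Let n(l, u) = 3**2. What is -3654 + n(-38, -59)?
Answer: -3645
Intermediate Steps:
n(l, u) = 9
-3654 + n(-38, -59) = -3654 + 9 = -3645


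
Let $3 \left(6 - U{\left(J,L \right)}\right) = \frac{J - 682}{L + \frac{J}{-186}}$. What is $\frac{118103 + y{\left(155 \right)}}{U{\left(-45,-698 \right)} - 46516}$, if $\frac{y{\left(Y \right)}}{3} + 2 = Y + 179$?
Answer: $- \frac{15457025517}{6036252404} \approx -2.5607$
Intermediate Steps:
$y{\left(Y \right)} = 531 + 3 Y$ ($y{\left(Y \right)} = -6 + 3 \left(Y + 179\right) = -6 + 3 \left(179 + Y\right) = -6 + \left(537 + 3 Y\right) = 531 + 3 Y$)
$U{\left(J,L \right)} = 6 - \frac{-682 + J}{3 \left(L - \frac{J}{186}\right)}$ ($U{\left(J,L \right)} = 6 - \frac{\left(J - 682\right) \frac{1}{L + \frac{J}{-186}}}{3} = 6 - \frac{\left(-682 + J\right) \frac{1}{L + J \left(- \frac{1}{186}\right)}}{3} = 6 - \frac{\left(-682 + J\right) \frac{1}{L - \frac{J}{186}}}{3} = 6 - \frac{\frac{1}{L - \frac{J}{186}} \left(-682 + J\right)}{3} = 6 - \frac{-682 + J}{3 \left(L - \frac{J}{186}\right)}$)
$\frac{118103 + y{\left(155 \right)}}{U{\left(-45,-698 \right)} - 46516} = \frac{118103 + \left(531 + 3 \cdot 155\right)}{\frac{4 \left(-10571 - -194742 + 17 \left(-45\right)\right)}{-45 - -129828} - 46516} = \frac{118103 + \left(531 + 465\right)}{\frac{4 \left(-10571 + 194742 - 765\right)}{-45 + 129828} - 46516} = \frac{118103 + 996}{4 \cdot \frac{1}{129783} \cdot 183406 - 46516} = \frac{119099}{4 \cdot \frac{1}{129783} \cdot 183406 - 46516} = \frac{119099}{\frac{733624}{129783} - 46516} = \frac{119099}{- \frac{6036252404}{129783}} = 119099 \left(- \frac{129783}{6036252404}\right) = - \frac{15457025517}{6036252404}$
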